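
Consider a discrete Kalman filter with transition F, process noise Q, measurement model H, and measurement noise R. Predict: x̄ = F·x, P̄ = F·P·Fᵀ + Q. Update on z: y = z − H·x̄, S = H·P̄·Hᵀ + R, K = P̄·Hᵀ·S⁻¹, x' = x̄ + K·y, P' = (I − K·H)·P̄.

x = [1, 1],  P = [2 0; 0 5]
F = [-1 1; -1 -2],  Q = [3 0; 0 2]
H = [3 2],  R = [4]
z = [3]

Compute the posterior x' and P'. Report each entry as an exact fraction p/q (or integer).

x̄ = F·x = [0, -3]
P̄ = F·P·Fᵀ + Q = [10 -8; -8 24]
y = z − H·x̄ = [9]
S = H·P̄·Hᵀ + R = [94]
K = P̄·Hᵀ·S⁻¹ = [7/47; 12/47]
x' = x̄ + K·y = [63/47, -33/47]
P' = (I − K·H)·P̄ = [372/47 -544/47; -544/47 840/47]

x' = [63/47, -33/47]
P' = [372/47 -544/47; -544/47 840/47]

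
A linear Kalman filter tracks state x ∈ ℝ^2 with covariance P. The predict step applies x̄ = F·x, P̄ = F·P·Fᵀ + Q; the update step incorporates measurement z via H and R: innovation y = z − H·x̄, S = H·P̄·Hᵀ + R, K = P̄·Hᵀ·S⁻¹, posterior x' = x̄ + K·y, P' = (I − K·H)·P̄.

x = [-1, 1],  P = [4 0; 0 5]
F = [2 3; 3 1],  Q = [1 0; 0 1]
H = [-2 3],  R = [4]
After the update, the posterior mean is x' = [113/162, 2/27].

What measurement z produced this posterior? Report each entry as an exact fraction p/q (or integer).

x̄ = F·x = [1, -2]
P̄ = F·P·Fᵀ + Q = [62 39; 39 42]
S = H·P̄·Hᵀ + R = [162]
K = P̄·Hᵀ·S⁻¹ = [-7/162; 8/27]
x' − x̄ = [-49/162, 56/27] = K·y
y = (KᵀK)⁻¹·Kᵀ·(x' − x̄) = [7]
z = y + H·x̄ = [7] + [-8] = [-1]

z = [-1]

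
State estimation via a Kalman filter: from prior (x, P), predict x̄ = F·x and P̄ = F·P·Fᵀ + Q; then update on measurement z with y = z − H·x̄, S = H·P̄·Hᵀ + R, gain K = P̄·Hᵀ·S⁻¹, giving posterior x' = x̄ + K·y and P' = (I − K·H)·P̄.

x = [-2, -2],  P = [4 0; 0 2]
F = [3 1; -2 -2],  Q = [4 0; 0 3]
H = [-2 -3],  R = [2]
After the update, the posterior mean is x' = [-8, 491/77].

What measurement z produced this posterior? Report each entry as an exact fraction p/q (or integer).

x̄ = F·x = [-8, 8]
P̄ = F·P·Fᵀ + Q = [42 -28; -28 27]
S = H·P̄·Hᵀ + R = [77]
K = P̄·Hᵀ·S⁻¹ = [0; -25/77]
x' − x̄ = [0, -125/77] = K·y
y = (KᵀK)⁻¹·Kᵀ·(x' − x̄) = [5]
z = y + H·x̄ = [5] + [-8] = [-3]

z = [-3]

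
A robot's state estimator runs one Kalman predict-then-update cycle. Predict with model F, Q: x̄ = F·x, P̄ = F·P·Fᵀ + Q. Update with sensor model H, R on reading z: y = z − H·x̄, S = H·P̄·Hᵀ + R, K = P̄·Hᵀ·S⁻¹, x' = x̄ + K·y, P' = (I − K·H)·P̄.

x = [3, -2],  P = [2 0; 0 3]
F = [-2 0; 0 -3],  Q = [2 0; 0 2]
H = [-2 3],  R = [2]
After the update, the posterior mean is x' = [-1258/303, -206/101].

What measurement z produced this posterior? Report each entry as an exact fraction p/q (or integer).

z = [2]

x̄ = F·x = [-6, 6]
P̄ = F·P·Fᵀ + Q = [10 0; 0 29]
S = H·P̄·Hᵀ + R = [303]
K = P̄·Hᵀ·S⁻¹ = [-20/303; 29/101]
x' − x̄ = [560/303, -812/101] = K·y
y = (KᵀK)⁻¹·Kᵀ·(x' − x̄) = [-28]
z = y + H·x̄ = [-28] + [30] = [2]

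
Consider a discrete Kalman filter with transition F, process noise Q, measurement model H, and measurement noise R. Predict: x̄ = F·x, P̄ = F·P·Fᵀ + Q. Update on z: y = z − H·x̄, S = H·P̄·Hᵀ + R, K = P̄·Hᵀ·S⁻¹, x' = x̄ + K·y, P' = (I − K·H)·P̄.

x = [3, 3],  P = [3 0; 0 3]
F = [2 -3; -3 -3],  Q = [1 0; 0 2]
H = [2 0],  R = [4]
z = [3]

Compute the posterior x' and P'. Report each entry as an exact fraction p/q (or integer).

x' = [57/41, -1395/82]
P' = [40/41 9/41; 9/41 2215/41]

x̄ = F·x = [-3, -18]
P̄ = F·P·Fᵀ + Q = [40 9; 9 56]
y = z − H·x̄ = [9]
S = H·P̄·Hᵀ + R = [164]
K = P̄·Hᵀ·S⁻¹ = [20/41; 9/82]
x' = x̄ + K·y = [57/41, -1395/82]
P' = (I − K·H)·P̄ = [40/41 9/41; 9/41 2215/41]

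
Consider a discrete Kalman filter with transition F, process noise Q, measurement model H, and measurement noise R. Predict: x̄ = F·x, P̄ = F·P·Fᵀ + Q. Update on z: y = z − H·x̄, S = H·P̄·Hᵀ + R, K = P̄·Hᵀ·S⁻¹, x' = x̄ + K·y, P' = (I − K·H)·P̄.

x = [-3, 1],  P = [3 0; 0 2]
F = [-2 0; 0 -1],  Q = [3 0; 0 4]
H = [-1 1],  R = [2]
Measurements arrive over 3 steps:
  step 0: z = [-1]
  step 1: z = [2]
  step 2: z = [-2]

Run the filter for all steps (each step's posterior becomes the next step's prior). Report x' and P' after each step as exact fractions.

step 0: x̄ = F·x = [6, -1]
step 0: P̄ = F·P·Fᵀ + Q = [15 0; 0 6]
step 0: y = z − H·x̄ = [6]
step 0: S = H·P̄·Hᵀ + R = [23]
step 0: K = P̄·Hᵀ·S⁻¹ = [-15/23; 6/23]
step 0: x' = x̄ + K·y = [48/23, 13/23]
step 0: P' = (I − K·H)·P̄ = [120/23 90/23; 90/23 102/23]
step 1: x̄ = F·x = [-96/23, -13/23]
step 1: P̄ = F·P·Fᵀ + Q = [549/23 180/23; 180/23 194/23]
step 1: y = z − H·x̄ = [-37/23]
step 1: S = H·P̄·Hᵀ + R = [429/23]
step 1: K = P̄·Hᵀ·S⁻¹ = [-123/143; 14/429]
step 1: x' = x̄ + K·y = [-399/143, -265/429]
step 1: P' = (I − K·H)·P̄ = [1440/143 1194/143; 1194/143 3610/429]
step 2: x̄ = F·x = [798/143, 265/429]
step 2: P̄ = F·P·Fᵀ + Q = [6189/143 2388/143; 2388/143 5326/429]
step 2: y = z − H·x̄ = [1271/429]
step 2: S = H·P̄·Hᵀ + R = [10423/429]
step 2: K = P̄·Hᵀ·S⁻¹ = [-1629/1489; -1838/10423]
step 2: x' = x̄ + K·y = [3483/1489, 993/10423]
step 2: P' = (I − K·H)·P̄ = [21144/1489 17886/1489; 17886/1489 121526/10423]

step 0: x' = [48/23, 13/23], P' = [120/23 90/23; 90/23 102/23]
step 1: x' = [-399/143, -265/429], P' = [1440/143 1194/143; 1194/143 3610/429]
step 2: x' = [3483/1489, 993/10423], P' = [21144/1489 17886/1489; 17886/1489 121526/10423]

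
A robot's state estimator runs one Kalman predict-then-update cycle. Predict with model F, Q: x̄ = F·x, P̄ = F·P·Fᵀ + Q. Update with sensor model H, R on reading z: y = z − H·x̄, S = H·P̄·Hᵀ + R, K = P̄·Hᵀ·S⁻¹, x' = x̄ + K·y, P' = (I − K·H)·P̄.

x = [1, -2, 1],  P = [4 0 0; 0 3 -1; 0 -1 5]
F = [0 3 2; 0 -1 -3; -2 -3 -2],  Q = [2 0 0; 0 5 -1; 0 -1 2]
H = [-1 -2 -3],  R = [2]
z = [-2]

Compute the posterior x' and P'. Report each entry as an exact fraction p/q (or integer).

x' = [-1536/353, -206/353, 884/353]
P' = [5373/353 -770/353 -1319/353; -770/353 11573/706 -3552/353; -1319/353 -3552/353 2867/353]

x̄ = F·x = [-4, -1, 2]
P̄ = F·P·Fᵀ + Q = [37 -28 -35; -28 47 27; -35 27 53]
y = z − H·x̄ = [-2]
S = H·P̄·Hᵀ + R = [706]
K = P̄·Hᵀ·S⁻¹ = [62/353; -147/706; -89/353]
x' = x̄ + K·y = [-1536/353, -206/353, 884/353]
P' = (I − K·H)·P̄ = [5373/353 -770/353 -1319/353; -770/353 11573/706 -3552/353; -1319/353 -3552/353 2867/353]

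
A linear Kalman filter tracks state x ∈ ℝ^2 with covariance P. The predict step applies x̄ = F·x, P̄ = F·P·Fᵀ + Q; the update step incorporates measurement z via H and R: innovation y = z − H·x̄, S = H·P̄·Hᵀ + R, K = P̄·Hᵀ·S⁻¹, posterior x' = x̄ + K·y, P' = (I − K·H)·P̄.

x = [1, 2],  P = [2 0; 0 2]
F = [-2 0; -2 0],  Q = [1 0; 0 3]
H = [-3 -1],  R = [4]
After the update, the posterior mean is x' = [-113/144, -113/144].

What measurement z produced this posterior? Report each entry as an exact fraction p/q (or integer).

x̄ = F·x = [-2, -2]
P̄ = F·P·Fᵀ + Q = [9 8; 8 11]
S = H·P̄·Hᵀ + R = [144]
K = P̄·Hᵀ·S⁻¹ = [-35/144; -35/144]
x' − x̄ = [175/144, 175/144] = K·y
y = (KᵀK)⁻¹·Kᵀ·(x' − x̄) = [-5]
z = y + H·x̄ = [-5] + [8] = [3]

z = [3]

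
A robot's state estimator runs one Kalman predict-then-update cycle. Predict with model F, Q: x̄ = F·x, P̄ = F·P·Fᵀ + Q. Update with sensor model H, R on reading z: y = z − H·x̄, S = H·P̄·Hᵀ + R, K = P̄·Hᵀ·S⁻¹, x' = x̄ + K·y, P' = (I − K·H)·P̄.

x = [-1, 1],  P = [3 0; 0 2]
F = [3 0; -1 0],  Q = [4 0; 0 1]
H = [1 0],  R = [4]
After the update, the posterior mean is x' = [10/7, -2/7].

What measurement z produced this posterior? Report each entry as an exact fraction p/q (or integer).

z = [2]

x̄ = F·x = [-3, 1]
P̄ = F·P·Fᵀ + Q = [31 -9; -9 4]
S = H·P̄·Hᵀ + R = [35]
K = P̄·Hᵀ·S⁻¹ = [31/35; -9/35]
x' − x̄ = [31/7, -9/7] = K·y
y = (KᵀK)⁻¹·Kᵀ·(x' − x̄) = [5]
z = y + H·x̄ = [5] + [-3] = [2]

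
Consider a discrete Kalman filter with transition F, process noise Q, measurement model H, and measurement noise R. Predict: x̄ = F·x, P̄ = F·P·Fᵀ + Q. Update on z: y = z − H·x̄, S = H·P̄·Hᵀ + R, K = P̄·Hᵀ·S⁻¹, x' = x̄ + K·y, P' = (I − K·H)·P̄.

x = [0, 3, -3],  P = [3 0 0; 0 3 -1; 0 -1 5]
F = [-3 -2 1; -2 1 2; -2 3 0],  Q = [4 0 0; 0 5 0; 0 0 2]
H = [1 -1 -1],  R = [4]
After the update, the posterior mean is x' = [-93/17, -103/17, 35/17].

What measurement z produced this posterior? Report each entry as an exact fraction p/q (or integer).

x̄ = F·x = [-9, -3, 9]
P̄ = F·P·Fᵀ + Q = [52 25 -3; 25 36 15; -3 15 41]
S = H·P̄·Hᵀ + R = [119]
K = P̄·Hᵀ·S⁻¹ = [30/119; -26/119; -59/119]
x' − x̄ = [60/17, -52/17, -118/17] = K·y
y = (KᵀK)⁻¹·Kᵀ·(x' − x̄) = [14]
z = y + H·x̄ = [14] + [-15] = [-1]

z = [-1]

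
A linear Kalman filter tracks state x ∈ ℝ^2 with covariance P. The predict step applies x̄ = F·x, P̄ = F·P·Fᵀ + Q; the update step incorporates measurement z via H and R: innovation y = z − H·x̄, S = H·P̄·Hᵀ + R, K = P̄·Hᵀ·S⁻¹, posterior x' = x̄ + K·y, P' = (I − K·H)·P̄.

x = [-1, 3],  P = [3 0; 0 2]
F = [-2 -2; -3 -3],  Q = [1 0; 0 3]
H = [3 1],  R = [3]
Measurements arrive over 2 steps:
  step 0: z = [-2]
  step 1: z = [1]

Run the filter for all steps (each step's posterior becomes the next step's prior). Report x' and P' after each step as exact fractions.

step 0: x̄ = F·x = [-4, -6]
step 0: P̄ = F·P·Fᵀ + Q = [21 30; 30 48]
step 0: y = z − H·x̄ = [16]
step 0: S = H·P̄·Hᵀ + R = [420]
step 0: K = P̄·Hᵀ·S⁻¹ = [31/140; 23/70]
step 0: x' = x̄ + K·y = [-16/35, -26/35]
step 0: P' = (I − K·H)·P̄ = [57/140 -39/70; -39/70 93/35]
step 1: x̄ = F·x = [12/5, 18/5]
step 1: P̄ = F·P·Fᵀ + Q = [44/5 117/10; 117/10 411/20]
step 1: y = z − H·x̄ = [-49/5]
step 1: S = H·P̄·Hᵀ + R = [3459/20]
step 1: K = P̄·Hᵀ·S⁻¹ = [254/1153; 371/1153]
step 1: x' = x̄ + K·y = [278/1153, 515/1153]
step 1: P' = (I − K·H)·P̄ = [469/1153 -645/1153; -645/1153 3048/1153]

step 0: x' = [-16/35, -26/35], P' = [57/140 -39/70; -39/70 93/35]
step 1: x' = [278/1153, 515/1153], P' = [469/1153 -645/1153; -645/1153 3048/1153]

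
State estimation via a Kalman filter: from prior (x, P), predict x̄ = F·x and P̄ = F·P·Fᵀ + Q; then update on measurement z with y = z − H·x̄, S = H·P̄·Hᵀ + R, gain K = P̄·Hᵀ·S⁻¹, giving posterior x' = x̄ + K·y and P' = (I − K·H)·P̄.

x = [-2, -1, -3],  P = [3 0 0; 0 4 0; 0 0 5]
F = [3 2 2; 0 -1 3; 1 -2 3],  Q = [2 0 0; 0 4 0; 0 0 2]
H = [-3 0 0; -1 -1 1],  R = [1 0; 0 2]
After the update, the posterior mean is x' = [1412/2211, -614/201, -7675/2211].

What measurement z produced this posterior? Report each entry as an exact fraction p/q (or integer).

x̄ = F·x = [-14, -8, -9]
P̄ = F·P·Fᵀ + Q = [65 22 23; 22 53 53; 23 53 66]
S = H·P̄·Hᵀ + R = [586 192; 192 78]
K = P̄·Hᵀ·S⁻¹ = [-487/1474 -16/2211; -7/67 -5/201; -577/1474 1847/2211]
x' − x̄ = [32366/2211, 994/201, 12224/2211] = K·y
y = (KᵀK)⁻¹·Kᵀ·(x' − x̄) = [-44, -14]
z = y + H·x̄ = [-44, -14] + [42, 13] = [-2, -1]

z = [-2, -1]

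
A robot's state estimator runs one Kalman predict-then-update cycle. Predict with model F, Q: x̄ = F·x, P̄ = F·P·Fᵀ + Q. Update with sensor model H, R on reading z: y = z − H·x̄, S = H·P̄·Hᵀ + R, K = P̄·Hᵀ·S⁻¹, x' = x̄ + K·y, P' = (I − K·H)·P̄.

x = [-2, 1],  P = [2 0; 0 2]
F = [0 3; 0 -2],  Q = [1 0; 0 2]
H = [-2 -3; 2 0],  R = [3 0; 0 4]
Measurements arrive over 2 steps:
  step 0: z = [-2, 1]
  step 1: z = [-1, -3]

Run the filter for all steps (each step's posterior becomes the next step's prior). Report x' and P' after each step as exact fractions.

step 0: x̄ = F·x = [3, -2]
step 0: P̄ = F·P·Fᵀ + Q = [19 -12; -12 10]
step 0: y = z − H·x̄ = [-2, -5]
step 0: S = H·P̄·Hᵀ + R = [25 -4; -4 80]
step 0: K = P̄·Hᵀ·S⁻¹ = [-1/248 471/992; -9/31 -39/124]
step 0: x' = x̄ + K·y = [629/992, 19/124]
step 0: P' = (I − K·H)·P̄ = [471/496 -39/62; -39/62 22/31]
step 1: x̄ = F·x = [57/124, -19/62]
step 1: P̄ = F·P·Fᵀ + Q = [229/31 -132/31; -132/31 150/31]
step 1: y = z − H·x̄ = [-1, -243/62]
step 1: S = H·P̄·Hᵀ + R = [25 -4; -4 1040/31]
step 1: K = P̄·Hᵀ·S⁻¹ = [-31/3188 5601/12752; -228/797 -459/1594]
step 1: x' = x̄ + K·y = [-31933/25504, 3533/3188]
step 1: P' = (I − K·H)·P̄ = [5601/6376 -459/797; -459/797 534/797]

step 0: x' = [629/992, 19/124], P' = [471/496 -39/62; -39/62 22/31]
step 1: x' = [-31933/25504, 3533/3188], P' = [5601/6376 -459/797; -459/797 534/797]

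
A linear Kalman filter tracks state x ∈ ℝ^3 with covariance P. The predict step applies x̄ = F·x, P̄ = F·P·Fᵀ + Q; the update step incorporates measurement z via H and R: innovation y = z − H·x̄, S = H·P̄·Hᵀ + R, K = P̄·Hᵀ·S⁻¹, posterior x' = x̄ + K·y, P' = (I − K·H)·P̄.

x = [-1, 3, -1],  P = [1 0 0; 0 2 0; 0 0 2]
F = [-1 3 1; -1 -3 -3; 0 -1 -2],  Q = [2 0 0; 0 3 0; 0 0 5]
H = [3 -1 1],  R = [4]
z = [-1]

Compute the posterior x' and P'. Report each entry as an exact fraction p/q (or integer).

x' = [37/77, 49/11, 17/7]
P' = [90/77 27/22 -17/14; 27/22 577/44 33/4; -17/14 33/4 321/28]

x̄ = F·x = [9, -5, -1]
P̄ = F·P·Fᵀ + Q = [23 -23 -10; -23 40 18; -10 18 15]
y = z − H·x̄ = [-32]
S = H·P̄·Hᵀ + R = [308]
K = P̄·Hᵀ·S⁻¹ = [41/154; -13/44; -3/28]
x' = x̄ + K·y = [37/77, 49/11, 17/7]
P' = (I − K·H)·P̄ = [90/77 27/22 -17/14; 27/22 577/44 33/4; -17/14 33/4 321/28]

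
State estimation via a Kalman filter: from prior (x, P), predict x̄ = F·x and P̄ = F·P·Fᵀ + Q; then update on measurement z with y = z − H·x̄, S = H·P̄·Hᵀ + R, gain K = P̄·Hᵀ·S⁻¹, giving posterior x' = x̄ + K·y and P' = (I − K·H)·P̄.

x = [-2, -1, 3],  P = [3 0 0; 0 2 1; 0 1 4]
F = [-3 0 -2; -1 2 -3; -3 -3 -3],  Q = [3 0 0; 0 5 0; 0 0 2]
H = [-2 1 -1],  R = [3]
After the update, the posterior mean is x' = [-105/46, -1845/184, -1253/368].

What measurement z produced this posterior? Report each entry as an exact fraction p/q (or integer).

x̄ = F·x = [0, -9, 0]
P̄ = F·P·Fᵀ + Q = [46 29 57; 29 40 36; 57 36 101]
S = H·P̄·Hᵀ + R = [368]
K = P̄·Hᵀ·S⁻¹ = [-15/46; -27/184; -179/368]
x' − x̄ = [-105/46, -189/184, -1253/368] = K·y
y = (KᵀK)⁻¹·Kᵀ·(x' − x̄) = [7]
z = y + H·x̄ = [7] + [-9] = [-2]

z = [-2]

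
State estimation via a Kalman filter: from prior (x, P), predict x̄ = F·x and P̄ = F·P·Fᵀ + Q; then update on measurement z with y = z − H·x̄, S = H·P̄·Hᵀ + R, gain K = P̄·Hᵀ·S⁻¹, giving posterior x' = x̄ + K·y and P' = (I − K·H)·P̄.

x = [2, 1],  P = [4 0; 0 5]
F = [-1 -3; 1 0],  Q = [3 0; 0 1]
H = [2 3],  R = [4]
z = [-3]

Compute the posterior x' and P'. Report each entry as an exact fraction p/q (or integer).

x̄ = F·x = [-5, 2]
P̄ = F·P·Fᵀ + Q = [52 -4; -4 5]
y = z − H·x̄ = [1]
S = H·P̄·Hᵀ + R = [209]
K = P̄·Hᵀ·S⁻¹ = [92/209; 7/209]
x' = x̄ + K·y = [-953/209, 425/209]
P' = (I − K·H)·P̄ = [2404/209 -1480/209; -1480/209 996/209]

x' = [-953/209, 425/209]
P' = [2404/209 -1480/209; -1480/209 996/209]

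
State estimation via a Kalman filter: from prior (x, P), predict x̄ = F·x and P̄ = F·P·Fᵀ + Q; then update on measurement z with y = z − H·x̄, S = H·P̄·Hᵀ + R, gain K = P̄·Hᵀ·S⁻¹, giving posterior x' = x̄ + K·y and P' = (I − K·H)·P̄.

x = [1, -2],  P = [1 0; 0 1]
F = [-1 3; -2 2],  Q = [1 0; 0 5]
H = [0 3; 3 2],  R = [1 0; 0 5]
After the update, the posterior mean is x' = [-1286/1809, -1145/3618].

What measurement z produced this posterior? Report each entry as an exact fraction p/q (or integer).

x̄ = F·x = [-7, -6]
P̄ = F·P·Fᵀ + Q = [11 8; 8 13]
S = H·P̄·Hᵀ + R = [118 150; 150 252]
K = P̄·Hᵀ·S⁻¹ = [-217/1206 1091/3618; 194/603 25/3618]
x' − x̄ = [11377/1809, 20563/3618] = K·y
y = (KᵀK)⁻¹·Kᵀ·(x' − x̄) = [17, 31]
z = y + H·x̄ = [17, 31] + [-18, -33] = [-1, -2]

z = [-1, -2]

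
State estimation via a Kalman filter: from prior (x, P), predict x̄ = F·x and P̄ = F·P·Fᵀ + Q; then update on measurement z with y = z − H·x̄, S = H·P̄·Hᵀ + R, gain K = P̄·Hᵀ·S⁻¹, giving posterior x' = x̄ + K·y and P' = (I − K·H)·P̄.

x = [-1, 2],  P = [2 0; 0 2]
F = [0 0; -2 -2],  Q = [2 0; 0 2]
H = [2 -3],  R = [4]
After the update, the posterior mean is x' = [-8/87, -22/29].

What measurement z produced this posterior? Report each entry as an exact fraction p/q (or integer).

x̄ = F·x = [0, -2]
P̄ = F·P·Fᵀ + Q = [2 0; 0 18]
S = H·P̄·Hᵀ + R = [174]
K = P̄·Hᵀ·S⁻¹ = [2/87; -9/29]
x' − x̄ = [-8/87, 36/29] = K·y
y = (KᵀK)⁻¹·Kᵀ·(x' − x̄) = [-4]
z = y + H·x̄ = [-4] + [6] = [2]

z = [2]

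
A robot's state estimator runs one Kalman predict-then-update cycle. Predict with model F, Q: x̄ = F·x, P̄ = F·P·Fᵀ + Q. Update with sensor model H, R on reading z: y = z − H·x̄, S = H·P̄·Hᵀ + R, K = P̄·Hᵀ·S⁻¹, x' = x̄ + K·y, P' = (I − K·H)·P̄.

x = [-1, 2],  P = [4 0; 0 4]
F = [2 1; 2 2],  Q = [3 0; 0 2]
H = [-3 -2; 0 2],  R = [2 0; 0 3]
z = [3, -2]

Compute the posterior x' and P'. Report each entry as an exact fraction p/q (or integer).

x̄ = F·x = [0, 2]
P̄ = F·P·Fᵀ + Q = [23 24; 24 34]
y = z − H·x̄ = [7, -6]
S = H·P̄·Hᵀ + R = [633 -280; -280 139]
K = P̄·Hᵀ·S⁻¹ = [-2823/9587 -2376/9587; -420/9587 3844/9587]
x' = x̄ + K·y = [-5505/9587, -6830/9587]
P' = (I − K·H)·P̄ = [4258/9587 -3564/9587; -3564/9587 5766/9587]

x' = [-5505/9587, -6830/9587]
P' = [4258/9587 -3564/9587; -3564/9587 5766/9587]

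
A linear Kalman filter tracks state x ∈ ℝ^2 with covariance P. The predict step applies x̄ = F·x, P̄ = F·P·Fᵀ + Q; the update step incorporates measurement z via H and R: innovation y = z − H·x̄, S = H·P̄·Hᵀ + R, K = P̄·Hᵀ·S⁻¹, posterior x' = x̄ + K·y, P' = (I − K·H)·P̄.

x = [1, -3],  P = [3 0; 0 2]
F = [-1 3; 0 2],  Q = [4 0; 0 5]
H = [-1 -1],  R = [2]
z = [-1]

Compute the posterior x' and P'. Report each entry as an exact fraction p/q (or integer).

x' = [-11/64, 41/64]
P' = [231/64 -157/64; -157/64 207/64]

x̄ = F·x = [-10, -6]
P̄ = F·P·Fᵀ + Q = [25 12; 12 13]
y = z − H·x̄ = [-17]
S = H·P̄·Hᵀ + R = [64]
K = P̄·Hᵀ·S⁻¹ = [-37/64; -25/64]
x' = x̄ + K·y = [-11/64, 41/64]
P' = (I − K·H)·P̄ = [231/64 -157/64; -157/64 207/64]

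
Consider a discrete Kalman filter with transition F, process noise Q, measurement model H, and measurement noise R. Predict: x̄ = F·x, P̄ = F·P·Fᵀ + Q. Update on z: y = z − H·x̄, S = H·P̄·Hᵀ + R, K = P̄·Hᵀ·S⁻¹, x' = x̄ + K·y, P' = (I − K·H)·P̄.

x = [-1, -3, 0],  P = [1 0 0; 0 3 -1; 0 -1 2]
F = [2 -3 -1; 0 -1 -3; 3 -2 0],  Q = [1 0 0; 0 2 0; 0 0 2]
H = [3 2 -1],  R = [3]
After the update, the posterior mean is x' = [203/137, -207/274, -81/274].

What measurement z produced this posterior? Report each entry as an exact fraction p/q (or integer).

x̄ = F·x = [7, 3, 3]
P̄ = F·P·Fᵀ + Q = [28 5 22; 5 17 0; 22 0 23]
S = H·P̄·Hᵀ + R = [274]
K = P̄·Hᵀ·S⁻¹ = [36/137; 49/274; 43/274]
x' − x̄ = [-756/137, -1029/274, -903/274] = K·y
y = (KᵀK)⁻¹·Kᵀ·(x' − x̄) = [-21]
z = y + H·x̄ = [-21] + [24] = [3]

z = [3]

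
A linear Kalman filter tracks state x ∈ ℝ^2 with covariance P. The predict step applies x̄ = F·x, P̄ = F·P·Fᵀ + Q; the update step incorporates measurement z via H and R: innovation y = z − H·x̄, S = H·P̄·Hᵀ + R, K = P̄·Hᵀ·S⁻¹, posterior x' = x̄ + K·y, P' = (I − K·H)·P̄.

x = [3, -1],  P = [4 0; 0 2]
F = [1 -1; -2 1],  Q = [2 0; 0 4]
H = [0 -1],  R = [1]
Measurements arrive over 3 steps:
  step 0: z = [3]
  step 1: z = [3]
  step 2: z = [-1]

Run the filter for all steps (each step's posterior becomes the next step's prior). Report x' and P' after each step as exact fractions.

step 0: x̄ = F·x = [4, -7]
step 0: P̄ = F·P·Fᵀ + Q = [8 -10; -10 22]
step 0: y = z − H·x̄ = [-4]
step 0: S = H·P̄·Hᵀ + R = [23]
step 0: K = P̄·Hᵀ·S⁻¹ = [10/23; -22/23]
step 0: x' = x̄ + K·y = [52/23, -73/23]
step 0: P' = (I − K·H)·P̄ = [84/23 -10/23; -10/23 22/23]
step 1: x̄ = F·x = [125/23, -177/23]
step 1: P̄ = F·P·Fᵀ + Q = [172/23 -220/23; -220/23 490/23]
step 1: y = z − H·x̄ = [-108/23]
step 1: S = H·P̄·Hᵀ + R = [513/23]
step 1: K = P̄·Hᵀ·S⁻¹ = [220/513; -490/513]
step 1: x' = x̄ + K·y = [65/19, -61/19]
step 1: P' = (I − K·H)·P̄ = [1732/513 -220/513; -220/513 490/513]
step 2: x̄ = F·x = [126/19, -191/19]
step 2: P̄ = F·P·Fᵀ + Q = [3688/513 -1538/171; -1538/171 1150/57]
step 2: y = z − H·x̄ = [-210/19]
step 2: S = H·P̄·Hᵀ + R = [1207/57]
step 2: K = P̄·Hᵀ·S⁻¹ = [1538/3621; -1150/1207]
step 2: x' = x̄ + K·y = [2338/1207, 577/1207]
step 2: P' = (I − K·H)·P̄ = [36596/10863 -1538/3621; -1538/3621 1150/1207]

step 0: x' = [52/23, -73/23], P' = [84/23 -10/23; -10/23 22/23]
step 1: x' = [65/19, -61/19], P' = [1732/513 -220/513; -220/513 490/513]
step 2: x' = [2338/1207, 577/1207], P' = [36596/10863 -1538/3621; -1538/3621 1150/1207]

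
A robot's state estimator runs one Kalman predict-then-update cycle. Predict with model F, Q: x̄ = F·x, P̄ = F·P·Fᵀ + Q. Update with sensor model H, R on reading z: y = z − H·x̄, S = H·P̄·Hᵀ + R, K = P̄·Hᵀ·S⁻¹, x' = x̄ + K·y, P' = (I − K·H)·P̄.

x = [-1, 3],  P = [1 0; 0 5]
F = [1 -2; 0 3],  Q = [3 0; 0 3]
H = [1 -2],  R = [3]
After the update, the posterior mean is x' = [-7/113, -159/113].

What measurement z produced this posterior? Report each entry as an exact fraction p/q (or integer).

x̄ = F·x = [-7, 9]
P̄ = F·P·Fᵀ + Q = [24 -30; -30 48]
S = H·P̄·Hᵀ + R = [339]
K = P̄·Hᵀ·S⁻¹ = [28/113; -42/113]
x' − x̄ = [784/113, -1176/113] = K·y
y = (KᵀK)⁻¹·Kᵀ·(x' − x̄) = [28]
z = y + H·x̄ = [28] + [-25] = [3]

z = [3]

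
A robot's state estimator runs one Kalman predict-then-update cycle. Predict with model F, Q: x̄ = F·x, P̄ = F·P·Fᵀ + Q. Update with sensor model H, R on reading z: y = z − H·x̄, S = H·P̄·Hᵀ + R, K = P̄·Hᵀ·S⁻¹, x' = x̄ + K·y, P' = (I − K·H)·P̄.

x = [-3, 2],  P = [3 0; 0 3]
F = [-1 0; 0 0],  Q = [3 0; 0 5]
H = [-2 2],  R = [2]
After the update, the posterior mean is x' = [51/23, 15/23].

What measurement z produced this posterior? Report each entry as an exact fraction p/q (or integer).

z = [-3]

x̄ = F·x = [3, 0]
P̄ = F·P·Fᵀ + Q = [6 0; 0 5]
S = H·P̄·Hᵀ + R = [46]
K = P̄·Hᵀ·S⁻¹ = [-6/23; 5/23]
x' − x̄ = [-18/23, 15/23] = K·y
y = (KᵀK)⁻¹·Kᵀ·(x' − x̄) = [3]
z = y + H·x̄ = [3] + [-6] = [-3]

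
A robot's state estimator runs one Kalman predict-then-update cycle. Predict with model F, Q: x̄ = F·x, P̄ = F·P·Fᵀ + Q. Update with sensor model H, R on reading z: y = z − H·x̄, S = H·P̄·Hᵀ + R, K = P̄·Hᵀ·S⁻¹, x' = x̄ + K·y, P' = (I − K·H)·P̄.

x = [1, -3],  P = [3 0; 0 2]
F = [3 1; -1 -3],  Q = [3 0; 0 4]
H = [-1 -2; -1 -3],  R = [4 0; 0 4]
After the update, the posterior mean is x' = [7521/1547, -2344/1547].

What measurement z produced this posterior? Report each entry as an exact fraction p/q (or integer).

z = [-3, 1]

x̄ = F·x = [0, 8]
P̄ = F·P·Fᵀ + Q = [32 -15; -15 25]
S = H·P̄·Hᵀ + R = [76 107; 107 171]
K = P̄·Hᵀ·S⁻¹ = [-1733/1547 1202/1547; 435/1547 -815/1547]
x' − x̄ = [7521/1547, -14720/1547] = K·y
y = (KᵀK)⁻¹·Kᵀ·(x' − x̄) = [13, 25]
z = y + H·x̄ = [13, 25] + [-16, -24] = [-3, 1]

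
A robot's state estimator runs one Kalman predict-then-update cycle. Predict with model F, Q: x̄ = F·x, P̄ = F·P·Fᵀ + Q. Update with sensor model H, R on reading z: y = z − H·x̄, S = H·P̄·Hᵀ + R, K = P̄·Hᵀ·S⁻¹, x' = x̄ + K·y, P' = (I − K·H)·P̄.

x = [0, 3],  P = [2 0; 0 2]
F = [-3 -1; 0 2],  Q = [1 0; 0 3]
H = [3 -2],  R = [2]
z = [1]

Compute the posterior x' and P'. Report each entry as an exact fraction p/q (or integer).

x̄ = F·x = [-3, 6]
P̄ = F·P·Fᵀ + Q = [21 -4; -4 11]
y = z − H·x̄ = [22]
S = H·P̄·Hᵀ + R = [283]
K = P̄·Hᵀ·S⁻¹ = [71/283; -34/283]
x' = x̄ + K·y = [713/283, 950/283]
P' = (I − K·H)·P̄ = [902/283 1282/283; 1282/283 1957/283]

x' = [713/283, 950/283]
P' = [902/283 1282/283; 1282/283 1957/283]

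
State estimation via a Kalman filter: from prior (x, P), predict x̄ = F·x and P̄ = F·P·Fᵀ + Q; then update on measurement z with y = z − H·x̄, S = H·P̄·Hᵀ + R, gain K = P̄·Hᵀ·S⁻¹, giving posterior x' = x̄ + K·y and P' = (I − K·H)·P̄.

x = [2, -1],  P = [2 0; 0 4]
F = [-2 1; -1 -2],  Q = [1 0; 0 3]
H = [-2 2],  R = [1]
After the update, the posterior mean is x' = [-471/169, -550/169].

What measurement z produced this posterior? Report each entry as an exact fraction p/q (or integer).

z = [-1]

x̄ = F·x = [-5, 0]
P̄ = F·P·Fᵀ + Q = [13 -4; -4 21]
S = H·P̄·Hᵀ + R = [169]
K = P̄·Hᵀ·S⁻¹ = [-34/169; 50/169]
x' − x̄ = [374/169, -550/169] = K·y
y = (KᵀK)⁻¹·Kᵀ·(x' − x̄) = [-11]
z = y + H·x̄ = [-11] + [10] = [-1]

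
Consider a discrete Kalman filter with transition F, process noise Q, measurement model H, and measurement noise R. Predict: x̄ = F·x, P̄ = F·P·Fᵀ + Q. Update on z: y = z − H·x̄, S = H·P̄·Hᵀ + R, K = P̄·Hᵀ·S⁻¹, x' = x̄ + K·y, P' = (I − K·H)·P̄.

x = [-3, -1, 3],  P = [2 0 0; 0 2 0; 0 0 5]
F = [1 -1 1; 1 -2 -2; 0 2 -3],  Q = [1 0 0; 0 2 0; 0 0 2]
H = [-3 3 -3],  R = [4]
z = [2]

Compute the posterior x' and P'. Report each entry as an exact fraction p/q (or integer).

x' = [106/211, -1771/211, -2027/211]
P' = [1885/211 -1474/211 -3379/211; -1474/211 4988/211 6406/211; -3379/211 6406/211 9841/211]

x̄ = F·x = [1, -7, -11]
P̄ = F·P·Fᵀ + Q = [10 -4 -19; -4 32 22; -19 22 55]
y = z − H·x̄ = [-7]
S = H·P̄·Hᵀ + R = [211]
K = P̄·Hᵀ·S⁻¹ = [15/211; 42/211; -42/211]
x' = x̄ + K·y = [106/211, -1771/211, -2027/211]
P' = (I − K·H)·P̄ = [1885/211 -1474/211 -3379/211; -1474/211 4988/211 6406/211; -3379/211 6406/211 9841/211]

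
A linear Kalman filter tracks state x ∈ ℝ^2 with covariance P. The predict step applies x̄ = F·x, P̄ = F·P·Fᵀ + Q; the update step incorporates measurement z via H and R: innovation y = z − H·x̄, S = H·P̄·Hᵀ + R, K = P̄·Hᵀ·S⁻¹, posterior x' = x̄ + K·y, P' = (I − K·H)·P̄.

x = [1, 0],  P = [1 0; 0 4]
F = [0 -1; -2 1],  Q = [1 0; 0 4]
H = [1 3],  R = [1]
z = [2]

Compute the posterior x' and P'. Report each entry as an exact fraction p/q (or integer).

x' = [-28/45, 38/45]
P' = [401/90 -68/45; -68/45 28/45]

x̄ = F·x = [0, -2]
P̄ = F·P·Fᵀ + Q = [5 -4; -4 12]
y = z − H·x̄ = [8]
S = H·P̄·Hᵀ + R = [90]
K = P̄·Hᵀ·S⁻¹ = [-7/90; 16/45]
x' = x̄ + K·y = [-28/45, 38/45]
P' = (I − K·H)·P̄ = [401/90 -68/45; -68/45 28/45]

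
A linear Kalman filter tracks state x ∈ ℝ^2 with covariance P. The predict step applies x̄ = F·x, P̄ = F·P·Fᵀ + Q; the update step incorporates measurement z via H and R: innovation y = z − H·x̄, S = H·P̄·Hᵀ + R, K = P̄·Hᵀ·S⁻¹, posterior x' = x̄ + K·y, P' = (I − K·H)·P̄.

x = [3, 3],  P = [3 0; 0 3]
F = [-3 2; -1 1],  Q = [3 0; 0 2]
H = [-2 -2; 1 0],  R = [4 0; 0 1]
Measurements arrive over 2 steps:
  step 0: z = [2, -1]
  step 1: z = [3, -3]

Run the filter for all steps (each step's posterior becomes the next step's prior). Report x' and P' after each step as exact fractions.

step 0: x' = [-47/39, 38/117], P' = [17/26 -16/39; -16/39 115/117]
step 1: x' = [-3218/1501, 411/1501], P' = [4763/7505 -2913/7505; -2913/7505 21319/22515]

step 0: x̄ = F·x = [-3, 0]
step 0: P̄ = F·P·Fᵀ + Q = [42 15; 15 8]
step 0: y = z − H·x̄ = [-4, 2]
step 0: S = H·P̄·Hᵀ + R = [324 -114; -114 43]
step 0: K = P̄·Hᵀ·S⁻¹ = [-19/156 17/26; -67/234 -16/39]
step 0: x' = x̄ + K·y = [-47/39, 38/117]
step 0: P' = (I − K·H)·P̄ = [17/26 -16/39; -16/39 115/117]
step 1: x̄ = F·x = [499/117, 179/117]
step 1: P̄ = F·P·Fᵀ + Q = [4151/234 1399/234; 1399/234 1043/234]
step 1: y = z − H·x̄ = [569/39, -850/117]
step 1: S = H·P̄·Hᵀ + R = [1828/13 -1850/39; -1850/39 4385/234]
step 1: K = P̄·Hᵀ·S⁻¹ = [-185/1501 4763/7505; -1258/4503 -2913/7505]
step 1: x' = x̄ + K·y = [-3218/1501, 411/1501]
step 1: P' = (I − K·H)·P̄ = [4763/7505 -2913/7505; -2913/7505 21319/22515]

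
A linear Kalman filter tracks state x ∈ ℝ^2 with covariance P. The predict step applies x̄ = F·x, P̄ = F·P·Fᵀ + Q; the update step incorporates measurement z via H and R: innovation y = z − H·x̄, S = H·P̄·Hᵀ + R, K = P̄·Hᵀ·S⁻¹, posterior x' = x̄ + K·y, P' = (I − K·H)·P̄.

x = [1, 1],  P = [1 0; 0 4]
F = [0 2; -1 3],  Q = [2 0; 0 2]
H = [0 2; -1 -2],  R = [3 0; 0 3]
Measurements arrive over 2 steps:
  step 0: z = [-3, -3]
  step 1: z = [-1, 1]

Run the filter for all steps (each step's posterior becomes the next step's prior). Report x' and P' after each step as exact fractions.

step 0: x' = [444/199, -82/199], P' = [354/199 -60/199; -60/199 81/199]
step 1: x' = [15126/74749, -49304/74749], P' = [122514/74749 -23550/74749; -23550/74749 31071/74749]

step 0: x̄ = F·x = [2, 2]
step 0: P̄ = F·P·Fᵀ + Q = [18 24; 24 39]
step 0: y = z − H·x̄ = [-7, 3]
step 0: S = H·P̄·Hᵀ + R = [159 -204; -204 273]
step 0: K = P̄·Hᵀ·S⁻¹ = [-40/199 -78/199; 54/199 -34/199]
step 0: x' = x̄ + K·y = [444/199, -82/199]
step 0: P' = (I − K·H)·P̄ = [354/199 -60/199; -60/199 81/199]
step 1: x̄ = F·x = [-164/199, -690/199]
step 1: P̄ = F·P·Fᵀ + Q = [722/199 606/199; 606/199 1841/199]
step 1: y = z − H·x̄ = [1181/199, -1345/199]
step 1: S = H·P̄·Hᵀ + R = [7961/199 -8576/199; -8576/199 11107/199]
step 1: K = P̄·Hᵀ·S⁻¹ = [-15700/74749 -25138/74749; 20714/74749 -12864/74749]
step 1: x' = x̄ + K·y = [15126/74749, -49304/74749]
step 1: P' = (I − K·H)·P̄ = [122514/74749 -23550/74749; -23550/74749 31071/74749]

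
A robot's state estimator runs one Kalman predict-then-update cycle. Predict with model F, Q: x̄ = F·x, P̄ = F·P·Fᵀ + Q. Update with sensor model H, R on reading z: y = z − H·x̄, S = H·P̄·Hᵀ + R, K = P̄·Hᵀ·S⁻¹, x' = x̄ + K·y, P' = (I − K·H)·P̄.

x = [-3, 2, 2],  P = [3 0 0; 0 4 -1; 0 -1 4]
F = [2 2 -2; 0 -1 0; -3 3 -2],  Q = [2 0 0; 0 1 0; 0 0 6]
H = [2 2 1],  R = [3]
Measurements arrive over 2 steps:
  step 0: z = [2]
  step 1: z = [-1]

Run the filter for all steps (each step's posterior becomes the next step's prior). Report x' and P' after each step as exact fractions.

step 0: x̄ = F·x = [-6, -2, 11]
step 0: P̄ = F·P·Fᵀ + Q = [54 -10 32; -10 5 -14; 32 -14 97]
step 0: y = z − H·x̄ = [7]
step 0: S = H·P̄·Hᵀ + R = [328]
step 0: K = P̄·Hᵀ·S⁻¹ = [15/41; -3/41; 133/328]
step 0: x' = x̄ + K·y = [-141/41, -103/41, 4539/328]
step 0: P' = (I − K·H)·P̄ = [414/41 -50/41 -683/41; -50/41 133/41 -175/41; -683/41 -175/41 14127/328]
step 1: x̄ = F·x = [-6491/164, 103/41, -4083/164]
step 1: P̄ = F·P·Fᵀ + Q = [31595/82 -516/41 11523/82; -516/41 174/41 -899/41; 11523/82 -899/41 14073/82]
step 1: y = z − H·x̄ = [16077/164]
step 1: S = H·P̄·Hᵀ + R = [172735/82]
step 1: K = P̄·Hᵀ·S⁻¹ = [72649/172735; -3166/172735; 33523/172735]
step 1: x' = x̄ + K·y = [285092/172735, 247159/345470, -2028387/345470]
step 1: P' = (I − K·H)·P̄ = [2191282/172735 631027/172735 -5426671/172735; 631027/172735 610832/172735 -2493216/172735; -5426671/172735 -2493216/172735 15940343/172735]

step 0: x' = [-141/41, -103/41, 4539/328], P' = [414/41 -50/41 -683/41; -50/41 133/41 -175/41; -683/41 -175/41 14127/328]
step 1: x' = [285092/172735, 247159/345470, -2028387/345470], P' = [2191282/172735 631027/172735 -5426671/172735; 631027/172735 610832/172735 -2493216/172735; -5426671/172735 -2493216/172735 15940343/172735]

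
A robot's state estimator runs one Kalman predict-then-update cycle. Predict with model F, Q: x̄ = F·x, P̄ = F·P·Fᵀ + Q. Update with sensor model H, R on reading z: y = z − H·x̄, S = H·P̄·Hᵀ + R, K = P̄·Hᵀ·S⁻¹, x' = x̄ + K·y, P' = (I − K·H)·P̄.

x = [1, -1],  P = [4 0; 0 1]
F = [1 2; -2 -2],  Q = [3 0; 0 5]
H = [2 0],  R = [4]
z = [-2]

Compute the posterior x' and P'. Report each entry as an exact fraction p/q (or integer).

x̄ = F·x = [-1, 0]
P̄ = F·P·Fᵀ + Q = [11 -12; -12 25]
y = z − H·x̄ = [0]
S = H·P̄·Hᵀ + R = [48]
K = P̄·Hᵀ·S⁻¹ = [11/24; -1/2]
x' = x̄ + K·y = [-1, 0]
P' = (I − K·H)·P̄ = [11/12 -1; -1 13]

x' = [-1, 0]
P' = [11/12 -1; -1 13]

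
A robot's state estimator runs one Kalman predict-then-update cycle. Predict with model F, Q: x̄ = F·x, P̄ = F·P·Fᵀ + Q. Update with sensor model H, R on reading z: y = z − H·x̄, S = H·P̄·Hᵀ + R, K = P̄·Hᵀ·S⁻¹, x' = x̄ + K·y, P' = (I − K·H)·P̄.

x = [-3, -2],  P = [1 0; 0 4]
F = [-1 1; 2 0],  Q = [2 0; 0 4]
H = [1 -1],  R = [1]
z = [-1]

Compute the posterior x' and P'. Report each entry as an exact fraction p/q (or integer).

x' = [-13/5, -2]
P' = [59/20 5/2; 5/2 3]

x̄ = F·x = [1, -6]
P̄ = F·P·Fᵀ + Q = [7 -2; -2 8]
y = z − H·x̄ = [-8]
S = H·P̄·Hᵀ + R = [20]
K = P̄·Hᵀ·S⁻¹ = [9/20; -1/2]
x' = x̄ + K·y = [-13/5, -2]
P' = (I − K·H)·P̄ = [59/20 5/2; 5/2 3]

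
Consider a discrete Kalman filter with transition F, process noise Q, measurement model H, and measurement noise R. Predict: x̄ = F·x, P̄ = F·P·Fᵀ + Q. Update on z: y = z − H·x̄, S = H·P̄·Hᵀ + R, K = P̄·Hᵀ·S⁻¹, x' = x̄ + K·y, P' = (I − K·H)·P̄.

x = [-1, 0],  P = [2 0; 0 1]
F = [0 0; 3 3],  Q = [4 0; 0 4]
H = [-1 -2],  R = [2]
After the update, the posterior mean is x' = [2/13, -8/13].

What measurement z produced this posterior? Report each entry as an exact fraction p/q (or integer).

z = [1]

x̄ = F·x = [0, -3]
P̄ = F·P·Fᵀ + Q = [4 0; 0 31]
S = H·P̄·Hᵀ + R = [130]
K = P̄·Hᵀ·S⁻¹ = [-2/65; -31/65]
x' − x̄ = [2/13, 31/13] = K·y
y = (KᵀK)⁻¹·Kᵀ·(x' − x̄) = [-5]
z = y + H·x̄ = [-5] + [6] = [1]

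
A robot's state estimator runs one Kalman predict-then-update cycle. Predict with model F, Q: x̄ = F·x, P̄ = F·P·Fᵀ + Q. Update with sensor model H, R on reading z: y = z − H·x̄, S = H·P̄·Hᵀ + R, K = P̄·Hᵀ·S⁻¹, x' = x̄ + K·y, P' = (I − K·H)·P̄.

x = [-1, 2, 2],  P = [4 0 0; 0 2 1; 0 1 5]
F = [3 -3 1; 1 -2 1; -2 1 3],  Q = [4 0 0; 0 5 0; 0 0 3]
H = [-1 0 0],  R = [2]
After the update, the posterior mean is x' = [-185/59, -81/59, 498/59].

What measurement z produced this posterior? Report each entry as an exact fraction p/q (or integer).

z = [3]

x̄ = F·x = [-7, -3, 10]
P̄ = F·P·Fᵀ + Q = [57 24 -23; 24 18 -2; -23 -2 72]
S = H·P̄·Hᵀ + R = [59]
K = P̄·Hᵀ·S⁻¹ = [-57/59; -24/59; 23/59]
x' − x̄ = [228/59, 96/59, -92/59] = K·y
y = (KᵀK)⁻¹·Kᵀ·(x' − x̄) = [-4]
z = y + H·x̄ = [-4] + [7] = [3]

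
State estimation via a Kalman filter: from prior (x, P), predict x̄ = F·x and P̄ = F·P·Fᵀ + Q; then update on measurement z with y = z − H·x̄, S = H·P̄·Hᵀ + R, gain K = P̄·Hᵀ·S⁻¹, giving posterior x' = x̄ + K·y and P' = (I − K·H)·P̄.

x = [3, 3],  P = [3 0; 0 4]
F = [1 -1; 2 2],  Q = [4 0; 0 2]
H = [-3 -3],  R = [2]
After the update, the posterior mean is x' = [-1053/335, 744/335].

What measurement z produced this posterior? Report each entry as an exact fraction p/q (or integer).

x̄ = F·x = [0, 12]
P̄ = F·P·Fᵀ + Q = [11 -2; -2 30]
S = H·P̄·Hᵀ + R = [335]
K = P̄·Hᵀ·S⁻¹ = [-27/335; -84/335]
x' − x̄ = [-1053/335, -3276/335] = K·y
y = (KᵀK)⁻¹·Kᵀ·(x' − x̄) = [39]
z = y + H·x̄ = [39] + [-36] = [3]

z = [3]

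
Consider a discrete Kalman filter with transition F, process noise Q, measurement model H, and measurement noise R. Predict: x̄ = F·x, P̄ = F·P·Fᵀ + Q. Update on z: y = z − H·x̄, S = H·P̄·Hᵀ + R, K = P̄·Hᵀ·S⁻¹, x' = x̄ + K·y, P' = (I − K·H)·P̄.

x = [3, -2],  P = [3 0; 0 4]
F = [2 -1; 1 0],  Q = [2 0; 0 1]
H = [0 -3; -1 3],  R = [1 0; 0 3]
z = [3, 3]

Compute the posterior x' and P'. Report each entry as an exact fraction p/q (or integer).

x' = [-520/151, -119/151]
P' = [450/151 42/151; 42/151 16/151]

x̄ = F·x = [8, 3]
P̄ = F·P·Fᵀ + Q = [18 6; 6 4]
y = z − H·x̄ = [12, 2]
S = H·P̄·Hᵀ + R = [37 -18; -18 21]
K = P̄·Hᵀ·S⁻¹ = [-126/151 -108/151; -48/151 2/151]
x' = x̄ + K·y = [-520/151, -119/151]
P' = (I − K·H)·P̄ = [450/151 42/151; 42/151 16/151]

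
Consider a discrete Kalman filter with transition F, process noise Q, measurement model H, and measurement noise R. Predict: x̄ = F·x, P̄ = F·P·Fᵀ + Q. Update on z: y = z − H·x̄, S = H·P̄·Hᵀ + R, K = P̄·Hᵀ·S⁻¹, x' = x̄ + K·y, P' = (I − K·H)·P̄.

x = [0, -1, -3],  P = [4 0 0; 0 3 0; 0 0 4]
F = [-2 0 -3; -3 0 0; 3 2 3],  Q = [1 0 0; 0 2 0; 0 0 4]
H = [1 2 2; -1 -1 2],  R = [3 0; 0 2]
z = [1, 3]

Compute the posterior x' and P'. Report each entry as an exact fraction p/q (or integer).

x' = [26485/21203, -166388/106015, 27759/21203]
P' = [185208/21203 -120530/21203 27596/21203; -120530/21203 449818/106015 -19156/21203; 27596/21203 -19156/21203 10488/21203]

x̄ = F·x = [9, 0, -11]
P̄ = F·P·Fᵀ + Q = [53 24 -60; 24 38 -36; -60 -36 88]
y = z − H·x̄ = [14, 34]
S = H·P̄·Hᵀ + R = [128 79; 79 877]
K = P̄·Hᵀ·S⁻¹ = [-220/21203 -4743/21203; 35142/106015 -19364/106015; 3420/21203 6268/21203]
x' = x̄ + K·y = [26485/21203, -166388/106015, 27759/21203]
P' = (I − K·H)·P̄ = [185208/21203 -120530/21203 27596/21203; -120530/21203 449818/106015 -19156/21203; 27596/21203 -19156/21203 10488/21203]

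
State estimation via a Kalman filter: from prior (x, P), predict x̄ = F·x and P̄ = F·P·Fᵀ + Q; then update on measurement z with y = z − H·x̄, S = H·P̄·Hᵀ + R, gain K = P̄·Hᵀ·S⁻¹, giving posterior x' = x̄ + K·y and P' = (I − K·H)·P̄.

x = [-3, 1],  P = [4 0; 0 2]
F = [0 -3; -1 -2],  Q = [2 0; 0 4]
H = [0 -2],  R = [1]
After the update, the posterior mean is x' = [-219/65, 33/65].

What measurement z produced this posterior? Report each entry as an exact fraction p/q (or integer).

z = [-1]

x̄ = F·x = [-3, 1]
P̄ = F·P·Fᵀ + Q = [20 12; 12 16]
S = H·P̄·Hᵀ + R = [65]
K = P̄·Hᵀ·S⁻¹ = [-24/65; -32/65]
x' − x̄ = [-24/65, -32/65] = K·y
y = (KᵀK)⁻¹·Kᵀ·(x' − x̄) = [1]
z = y + H·x̄ = [1] + [-2] = [-1]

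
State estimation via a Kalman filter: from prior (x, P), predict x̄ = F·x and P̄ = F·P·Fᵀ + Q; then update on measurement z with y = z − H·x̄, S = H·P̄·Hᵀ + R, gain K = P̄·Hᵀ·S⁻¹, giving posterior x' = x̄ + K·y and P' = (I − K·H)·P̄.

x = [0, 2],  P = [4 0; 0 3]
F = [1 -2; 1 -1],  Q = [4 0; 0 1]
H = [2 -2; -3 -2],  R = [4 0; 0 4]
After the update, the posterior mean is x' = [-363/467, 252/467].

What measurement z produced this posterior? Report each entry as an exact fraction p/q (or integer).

z = [-3, 1]

x̄ = F·x = [-4, -2]
P̄ = F·P·Fᵀ + Q = [20 10; 10 8]
S = H·P̄·Hᵀ + R = [36 -68; -68 336]
K = P̄·Hᵀ·S⁻¹ = [80/467 -95/467; -223/934 -173/934]
x' − x̄ = [1505/467, 1186/467] = K·y
y = (KᵀK)⁻¹·Kᵀ·(x' − x̄) = [1, -15]
z = y + H·x̄ = [1, -15] + [-4, 16] = [-3, 1]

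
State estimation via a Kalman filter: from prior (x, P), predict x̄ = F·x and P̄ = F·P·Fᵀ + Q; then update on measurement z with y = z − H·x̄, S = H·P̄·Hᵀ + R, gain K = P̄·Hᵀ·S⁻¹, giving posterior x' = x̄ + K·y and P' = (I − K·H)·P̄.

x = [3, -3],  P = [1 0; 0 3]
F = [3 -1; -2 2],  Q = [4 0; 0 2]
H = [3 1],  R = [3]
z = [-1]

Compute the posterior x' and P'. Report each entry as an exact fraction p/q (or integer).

x̄ = F·x = [12, -12]
P̄ = F·P·Fᵀ + Q = [16 -12; -12 18]
y = z − H·x̄ = [-25]
S = H·P̄·Hᵀ + R = [93]
K = P̄·Hᵀ·S⁻¹ = [12/31; -6/31]
x' = x̄ + K·y = [72/31, -222/31]
P' = (I − K·H)·P̄ = [64/31 -156/31; -156/31 450/31]

x' = [72/31, -222/31]
P' = [64/31 -156/31; -156/31 450/31]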